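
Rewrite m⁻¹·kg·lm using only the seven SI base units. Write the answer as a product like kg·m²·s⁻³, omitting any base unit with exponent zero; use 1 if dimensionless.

kg·m⁻¹·cd

lm = cd.
Combining: m⁻¹·kg·lm = m⁻¹ · kg · cd = kg·m⁻¹·cd.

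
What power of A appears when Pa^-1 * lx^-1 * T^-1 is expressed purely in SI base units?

1

Pa = kg·m⁻¹·s⁻².
So Pa⁻¹ = kg⁻¹·m·s².
lx = m⁻²·cd.
So lx⁻¹ = m²·cd⁻¹.
T = kg·s⁻²·A⁻¹.
So T⁻¹ = kg⁻¹·s²·A.
Combining: Pa⁻¹·lx⁻¹·T⁻¹ = (kg⁻¹·m·s²) · (m²·cd⁻¹) · (kg⁻¹·s²·A) = kg⁻²·m³·s⁴·A·cd⁻¹.
The exponent of A is 1.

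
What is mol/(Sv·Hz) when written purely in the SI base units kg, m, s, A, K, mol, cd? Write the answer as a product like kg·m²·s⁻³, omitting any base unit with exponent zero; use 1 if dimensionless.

m⁻²·s³·mol

Sv = J/kg (equivalent dose = energy per mass),
    = m²·s⁻².
So Sv⁻¹ = m⁻²·s².
Hz = 1/s = s⁻¹ (frequency is cycles per second).
So Hz⁻¹ = s.
Combining: Sv⁻¹·Hz⁻¹·mol = (m⁻²·s²) · s · mol = m⁻²·s³·mol.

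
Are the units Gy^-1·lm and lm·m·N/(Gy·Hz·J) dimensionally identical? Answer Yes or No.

Left side:
  Gy = m²·s⁻².
  So Gy⁻¹ = m⁻²·s².
  lm = cd.
  Combining: Gy⁻¹·lm = (m⁻²·s²) · cd = m⁻²·s²·cd.
Right side:
  Gy = J/kg (absorbed dose = energy per mass),
      = m²·s⁻².
  So Gy⁻¹ = m⁻²·s².
  Hz = 1/s = s⁻¹ (frequency is cycles per second).
  So Hz⁻¹ = s.
  lm = cd·sr = cd (luminous flux; sr is dimensionless).
  N = kg·m/s² = kg·m·s⁻² (force = mass × acceleration).
  J = N·m (work = force × distance),
      = kg·m²·s⁻².
  So J⁻¹ = kg⁻¹·m⁻²·s².
  Combining: Gy⁻¹·Hz⁻¹·lm·m·N·J⁻¹ = (m⁻²·s²) · s · cd · m · (kg·m·s⁻²) · (kg⁻¹·m⁻²·s²) = m⁻²·s³·cd.
Left is m⁻²·s²·cd; right is m⁻²·s³·cd — different.

No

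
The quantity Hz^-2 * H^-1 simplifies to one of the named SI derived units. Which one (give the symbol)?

F

Hz = s⁻¹.
So Hz⁻² = s².
H = kg·m²·s⁻²·A⁻².
So H⁻¹ = kg⁻¹·m⁻²·s²·A².
Combining: Hz⁻²·H⁻¹ = s² · (kg⁻¹·m⁻²·s²·A²) = kg⁻¹·m⁻²·s⁴·A².
kg⁻¹·m⁻²·s⁴·A² is the base-SI form of the farad.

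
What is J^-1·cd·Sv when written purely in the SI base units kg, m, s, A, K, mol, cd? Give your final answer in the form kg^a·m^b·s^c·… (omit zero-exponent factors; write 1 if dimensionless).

kg⁻¹·cd

J = kg·m²·s⁻².
So J⁻¹ = kg⁻¹·m⁻²·s².
Sv = m²·s⁻².
Combining: J⁻¹·cd·Sv = (kg⁻¹·m⁻²·s²) · cd · (m²·s⁻²) = kg⁻¹·cd.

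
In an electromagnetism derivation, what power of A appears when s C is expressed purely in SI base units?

C = s·A.
Combining: s·C = s · (s·A) = s²·A.
The exponent of A is 1.

1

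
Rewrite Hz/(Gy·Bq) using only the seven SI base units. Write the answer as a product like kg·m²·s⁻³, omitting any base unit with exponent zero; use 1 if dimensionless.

Hz = s⁻¹.
Gy = m²·s⁻².
So Gy⁻¹ = m⁻²·s².
Bq = s⁻¹.
So Bq⁻¹ = s.
Combining: Hz·Gy⁻¹·Bq⁻¹ = s⁻¹ · (m⁻²·s²) · s = m⁻²·s².

m⁻²·s²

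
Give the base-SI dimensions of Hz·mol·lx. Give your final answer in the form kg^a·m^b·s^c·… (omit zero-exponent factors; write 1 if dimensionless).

Hz = s⁻¹.
lx = m⁻²·cd.
Combining: Hz·mol·lx = s⁻¹ · mol · (m⁻²·cd) = m⁻²·s⁻¹·mol·cd.

m⁻²·s⁻¹·mol·cd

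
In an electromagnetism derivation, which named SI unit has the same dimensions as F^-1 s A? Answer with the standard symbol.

V

F = C/V (capacitance = charge per voltage),
    = A·s/(kg·m²·s⁻³·A⁻¹) (substituting C and V),
    = kg⁻¹·m⁻²·s⁴·A².
So F⁻¹ = kg·m²·s⁻⁴·A⁻².
Combining: F⁻¹·s·A = (kg·m²·s⁻⁴·A⁻²) · s · A = kg·m²·s⁻³·A⁻¹.
kg·m²·s⁻³·A⁻¹ is the base-SI form of the volt.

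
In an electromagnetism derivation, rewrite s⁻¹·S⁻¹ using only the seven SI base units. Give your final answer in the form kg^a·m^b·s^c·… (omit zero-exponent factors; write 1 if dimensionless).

S = kg⁻¹·m⁻²·s³·A².
So S⁻¹ = kg·m²·s⁻³·A⁻².
Combining: s⁻¹·S⁻¹ = s⁻¹ · (kg·m²·s⁻³·A⁻²) = kg·m²·s⁻⁴·A⁻².

kg·m²·s⁻⁴·A⁻²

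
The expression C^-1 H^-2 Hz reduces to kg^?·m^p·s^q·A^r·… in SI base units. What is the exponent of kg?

-2

C = A·s = s·A (charge = current × time).
So C⁻¹ = s⁻¹·A⁻¹.
H = Wb/A (inductance = flux per current),
    = kg·m²·s⁻²·A⁻².
So H⁻² = kg⁻²·m⁻⁴·s⁴·A⁴.
Hz = 1/s = s⁻¹ (frequency is cycles per second).
Combining: C⁻¹·H⁻²·Hz = (s⁻¹·A⁻¹) · (kg⁻²·m⁻⁴·s⁴·A⁴) · s⁻¹ = kg⁻²·m⁻⁴·s²·A³.
The exponent of kg is -2.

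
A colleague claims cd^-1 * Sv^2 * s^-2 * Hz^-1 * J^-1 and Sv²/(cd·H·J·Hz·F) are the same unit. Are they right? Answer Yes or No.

Yes

Left side:
  Sv = m²·s⁻².
  So Sv² = m⁴·s⁻⁴.
  Hz = s⁻¹.
  So Hz⁻¹ = s.
  J = kg·m²·s⁻².
  So J⁻¹ = kg⁻¹·m⁻²·s².
  Combining: cd⁻¹·Sv²·s⁻²·Hz⁻¹·J⁻¹ = cd⁻¹ · (m⁴·s⁻⁴) · s⁻² · s · (kg⁻¹·m⁻²·s²) = kg⁻¹·m²·s⁻³·cd⁻¹.
Right side:
  H = kg·m²·s⁻²·A⁻².
  So H⁻¹ = kg⁻¹·m⁻²·s²·A².
  Sv = m²·s⁻².
  So Sv² = m⁴·s⁻⁴.
  J = kg·m²·s⁻².
  So J⁻¹ = kg⁻¹·m⁻²·s².
  Hz = s⁻¹.
  So Hz⁻¹ = s.
  F = kg⁻¹·m⁻²·s⁴·A².
  So F⁻¹ = kg·m²·s⁻⁴·A⁻².
  Combining: cd⁻¹·H⁻¹·Sv²·J⁻¹·Hz⁻¹·F⁻¹ = cd⁻¹ · (kg⁻¹·m⁻²·s²·A²) · (m⁴·s⁻⁴) · (kg⁻¹·m⁻²·s²) · s · (kg·m²·s⁻⁴·A⁻²) = kg⁻¹·m²·s⁻³·cd⁻¹.
Both reduce to kg⁻¹·m²·s⁻³·cd⁻¹.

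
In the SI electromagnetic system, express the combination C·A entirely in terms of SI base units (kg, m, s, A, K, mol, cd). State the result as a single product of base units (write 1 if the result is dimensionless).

s·A²

C = A·s = s·A (charge = current × time).
Combining: C·A = (s·A) · A = s·A².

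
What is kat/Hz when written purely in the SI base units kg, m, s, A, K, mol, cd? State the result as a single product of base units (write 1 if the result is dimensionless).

mol

kat = s⁻¹·mol.
Hz = s⁻¹.
So Hz⁻¹ = s.
Combining: kat·Hz⁻¹ = (s⁻¹·mol) · s = mol.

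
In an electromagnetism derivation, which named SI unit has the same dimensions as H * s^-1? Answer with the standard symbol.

H = Wb/A (inductance = flux per current),
    = kg·m²·s⁻²·A⁻².
Combining: H·s⁻¹ = (kg·m²·s⁻²·A⁻²) · s⁻¹ = kg·m²·s⁻³·A⁻².
kg·m²·s⁻³·A⁻² is the base-SI form of the ohm.

Ω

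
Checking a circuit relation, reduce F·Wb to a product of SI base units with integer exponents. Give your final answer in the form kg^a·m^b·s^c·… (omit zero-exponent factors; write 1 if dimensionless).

s²·A

F = kg⁻¹·m⁻²·s⁴·A².
Wb = kg·m²·s⁻²·A⁻¹.
Combining: F·Wb = (kg⁻¹·m⁻²·s⁴·A²) · (kg·m²·s⁻²·A⁻¹) = s²·A.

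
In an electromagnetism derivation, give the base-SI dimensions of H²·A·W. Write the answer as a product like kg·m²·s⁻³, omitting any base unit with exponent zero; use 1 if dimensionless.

H = Wb/A (inductance = flux per current),
    = kg·m²·s⁻²·A⁻².
So H² = kg²·m⁴·s⁻⁴·A⁻⁴.
W = J/s (power = energy per time),
    = kg·m²·s⁻³.
Combining: H²·A·W = (kg²·m⁴·s⁻⁴·A⁻⁴) · A · (kg·m²·s⁻³) = kg³·m⁶·s⁻⁷·A⁻³.

kg³·m⁶·s⁻⁷·A⁻³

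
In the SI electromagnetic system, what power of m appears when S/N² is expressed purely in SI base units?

S = 1/Ω (conductance is reciprocal resistance),
    = kg⁻¹·m⁻²·s³·A².
N = kg·m/s² = kg·m·s⁻² (force = mass × acceleration).
So N⁻² = kg⁻²·m⁻²·s⁴.
Combining: S·N⁻² = (kg⁻¹·m⁻²·s³·A²) · (kg⁻²·m⁻²·s⁴) = kg⁻³·m⁻⁴·s⁷·A².
The exponent of m is -4.

-4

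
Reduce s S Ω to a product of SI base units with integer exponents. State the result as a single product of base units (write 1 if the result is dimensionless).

S = 1/Ω (conductance is reciprocal resistance),
    = kg⁻¹·m⁻²·s³·A².
Ω = V/A (resistance = voltage per current),
    = kg·m²·s⁻³·A⁻².
Combining: s·S·Ω = s · (kg⁻¹·m⁻²·s³·A²) · (kg·m²·s⁻³·A⁻²) = s.

s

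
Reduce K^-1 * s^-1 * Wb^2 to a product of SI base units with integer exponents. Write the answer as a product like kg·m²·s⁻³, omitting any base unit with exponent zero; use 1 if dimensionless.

kg²·m⁴·s⁻⁵·A⁻²·K⁻¹

Wb = kg·m²·s⁻²·A⁻¹.
So Wb² = kg²·m⁴·s⁻⁴·A⁻².
Combining: K⁻¹·s⁻¹·Wb² = K⁻¹ · s⁻¹ · (kg²·m⁴·s⁻⁴·A⁻²) = kg²·m⁴·s⁻⁵·A⁻²·K⁻¹.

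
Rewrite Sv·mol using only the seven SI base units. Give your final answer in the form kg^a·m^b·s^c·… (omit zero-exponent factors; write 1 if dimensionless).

Sv = J/kg (equivalent dose = energy per mass),
    = m²·s⁻².
Combining: Sv·mol = (m²·s⁻²) · mol = m²·s⁻²·mol.

m²·s⁻²·mol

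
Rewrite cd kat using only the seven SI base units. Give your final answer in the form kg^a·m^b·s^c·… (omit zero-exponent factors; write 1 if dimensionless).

kat = mol/s = s⁻¹·mol (catalytic activity).
Combining: cd·kat = cd · (s⁻¹·mol) = s⁻¹·mol·cd.

s⁻¹·mol·cd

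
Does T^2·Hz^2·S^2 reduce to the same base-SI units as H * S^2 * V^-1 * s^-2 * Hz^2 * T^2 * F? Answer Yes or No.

Left side:
  T = kg·s⁻²·A⁻¹.
  So T² = kg²·s⁻⁴·A⁻².
  Hz = s⁻¹.
  So Hz² = s⁻².
  S = kg⁻¹·m⁻²·s³·A².
  So S² = kg⁻²·m⁻⁴·s⁶·A⁴.
  Combining: T²·Hz²·S² = (kg²·s⁻⁴·A⁻²) · s⁻² · (kg⁻²·m⁻⁴·s⁶·A⁴) = m⁻⁴·A².
Right side:
  H = kg·m²·s⁻²·A⁻².
  S = kg⁻¹·m⁻²·s³·A².
  So S² = kg⁻²·m⁻⁴·s⁶·A⁴.
  V = kg·m²·s⁻³·A⁻¹.
  So V⁻¹ = kg⁻¹·m⁻²·s³·A.
  Hz = s⁻¹.
  So Hz² = s⁻².
  T = kg·s⁻²·A⁻¹.
  So T² = kg²·s⁻⁴·A⁻².
  F = kg⁻¹·m⁻²·s⁴·A².
  Combining: H·S²·V⁻¹·s⁻²·Hz²·T²·F = (kg·m²·s⁻²·A⁻²) · (kg⁻²·m⁻⁴·s⁶·A⁴) · (kg⁻¹·m⁻²·s³·A) · s⁻² · s⁻² · (kg²·s⁻⁴·A⁻²) · (kg⁻¹·m⁻²·s⁴·A²) = kg⁻¹·m⁻⁶·s³·A³.
Left is m⁻⁴·A²; right is kg⁻¹·m⁻⁶·s³·A³ — different.

No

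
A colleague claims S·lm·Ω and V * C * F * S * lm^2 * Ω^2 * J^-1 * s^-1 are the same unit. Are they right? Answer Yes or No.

No

Left side:
  S = 1/Ω (conductance is reciprocal resistance),
      = kg⁻¹·m⁻²·s³·A².
  lm = cd·sr = cd (luminous flux; sr is dimensionless).
  Ω = V/A (resistance = voltage per current),
      = kg·m²·s⁻³·A⁻².
  Combining: S·lm·Ω = (kg⁻¹·m⁻²·s³·A²) · cd · (kg·m²·s⁻³·A⁻²) = cd.
Right side:
  V = W/A (potential = power per current),
      = kg·m²·s⁻³·A⁻¹.
  C = A·s = s·A (charge = current × time).
  F = C/V (capacitance = charge per voltage),
      = A·s/(kg·m²·s⁻³·A⁻¹) (substituting C and V),
      = kg⁻¹·m⁻²·s⁴·A².
  S = 1/Ω (conductance is reciprocal resistance),
      = kg⁻¹·m⁻²·s³·A².
  lm = cd·sr = cd (luminous flux; sr is dimensionless).
  So lm² = cd².
  Ω = V/A (resistance = voltage per current),
      = kg·m²·s⁻³·A⁻².
  So Ω² = kg²·m⁴·s⁻⁶·A⁻⁴.
  J = N·m (work = force × distance),
      = kg·m²·s⁻².
  So J⁻¹ = kg⁻¹·m⁻²·s².
  Combining: V·C·F·S·lm²·Ω²·J⁻¹·s⁻¹ = (kg·m²·s⁻³·A⁻¹) · (s·A) · (kg⁻¹·m⁻²·s⁴·A²) · (kg⁻¹·m⁻²·s³·A²) · cd² · (kg²·m⁴·s⁻⁶·A⁻⁴) · (kg⁻¹·m⁻²·s²) · s⁻¹ = cd².
Left is cd; right is cd² — different.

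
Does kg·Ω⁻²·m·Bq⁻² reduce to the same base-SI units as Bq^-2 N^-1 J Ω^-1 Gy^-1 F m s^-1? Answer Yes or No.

Left side:
  Ω = kg·m²·s⁻³·A⁻².
  So Ω⁻² = kg⁻²·m⁻⁴·s⁶·A⁴.
  Bq = s⁻¹.
  So Bq⁻² = s².
  Combining: kg·Ω⁻²·m·Bq⁻² = kg · (kg⁻²·m⁻⁴·s⁶·A⁴) · m · s² = kg⁻¹·m⁻³·s⁸·A⁴.
Right side:
  Bq = s⁻¹.
  So Bq⁻² = s².
  N = kg·m·s⁻².
  So N⁻¹ = kg⁻¹·m⁻¹·s².
  J = kg·m²·s⁻².
  Ω = kg·m²·s⁻³·A⁻².
  So Ω⁻¹ = kg⁻¹·m⁻²·s³·A².
  Gy = m²·s⁻².
  So Gy⁻¹ = m⁻²·s².
  F = kg⁻¹·m⁻²·s⁴·A².
  Combining: Bq⁻²·N⁻¹·J·Ω⁻¹·Gy⁻¹·F·m·s⁻¹ = s² · (kg⁻¹·m⁻¹·s²) · (kg·m²·s⁻²) · (kg⁻¹·m⁻²·s³·A²) · (m⁻²·s²) · (kg⁻¹·m⁻²·s⁴·A²) · m · s⁻¹ = kg⁻²·m⁻⁴·s¹⁰·A⁴.
Left is kg⁻¹·m⁻³·s⁸·A⁴; right is kg⁻²·m⁻⁴·s¹⁰·A⁴ — different.

No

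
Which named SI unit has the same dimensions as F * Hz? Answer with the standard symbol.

S

F = C/V (capacitance = charge per voltage),
    = A·s/(kg·m²·s⁻³·A⁻¹) (substituting C and V),
    = kg⁻¹·m⁻²·s⁴·A².
Hz = 1/s = s⁻¹ (frequency is cycles per second).
Combining: F·Hz = (kg⁻¹·m⁻²·s⁴·A²) · s⁻¹ = kg⁻¹·m⁻²·s³·A².
kg⁻¹·m⁻²·s³·A² is the base-SI form of the siemens.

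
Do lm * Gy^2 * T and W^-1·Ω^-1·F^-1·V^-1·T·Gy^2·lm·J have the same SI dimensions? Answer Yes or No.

No

Left side:
  lm = cd.
  Gy = m²·s⁻².
  So Gy² = m⁴·s⁻⁴.
  T = kg·s⁻²·A⁻¹.
  Combining: lm·Gy²·T = cd · (m⁴·s⁻⁴) · (kg·s⁻²·A⁻¹) = kg·m⁴·s⁻⁶·A⁻¹·cd.
Right side:
  W = kg·m²·s⁻³.
  So W⁻¹ = kg⁻¹·m⁻²·s³.
  Ω = kg·m²·s⁻³·A⁻².
  So Ω⁻¹ = kg⁻¹·m⁻²·s³·A².
  F = kg⁻¹·m⁻²·s⁴·A².
  So F⁻¹ = kg·m²·s⁻⁴·A⁻².
  V = kg·m²·s⁻³·A⁻¹.
  So V⁻¹ = kg⁻¹·m⁻²·s³·A.
  T = kg·s⁻²·A⁻¹.
  Gy = m²·s⁻².
  So Gy² = m⁴·s⁻⁴.
  lm = cd.
  J = kg·m²·s⁻².
  Combining: W⁻¹·Ω⁻¹·F⁻¹·V⁻¹·T·Gy²·lm·J = (kg⁻¹·m⁻²·s³) · (kg⁻¹·m⁻²·s³·A²) · (kg·m²·s⁻⁴·A⁻²) · (kg⁻¹·m⁻²·s³·A) · (kg·s⁻²·A⁻¹) · (m⁴·s⁻⁴) · cd · (kg·m²·s⁻²) = m²·s⁻³·cd.
Left is kg·m⁴·s⁻⁶·A⁻¹·cd; right is m²·s⁻³·cd — different.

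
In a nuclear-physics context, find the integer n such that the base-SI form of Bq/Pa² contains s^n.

3

Bq = 1/s = s⁻¹ (activity is decays per second).
Pa = N/m² (pressure = force per area),
    = kg·m⁻¹·s⁻².
So Pa⁻² = kg⁻²·m²·s⁴.
Combining: Bq·Pa⁻² = s⁻¹ · (kg⁻²·m²·s⁴) = kg⁻²·m²·s³.
The exponent of s is 3.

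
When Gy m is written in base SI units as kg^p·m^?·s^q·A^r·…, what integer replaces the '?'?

Gy = m²·s⁻².
Combining: Gy·m = (m²·s⁻²) · m = m³·s⁻².
The exponent of m is 3.

3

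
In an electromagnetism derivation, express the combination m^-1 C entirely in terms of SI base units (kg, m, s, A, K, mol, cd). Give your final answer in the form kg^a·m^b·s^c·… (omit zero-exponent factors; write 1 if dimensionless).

m⁻¹·s·A

C = A·s = s·A (charge = current × time).
Combining: m⁻¹·C = m⁻¹ · (s·A) = m⁻¹·s·A.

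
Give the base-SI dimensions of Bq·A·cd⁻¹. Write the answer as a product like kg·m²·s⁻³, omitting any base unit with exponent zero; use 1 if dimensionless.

Bq = 1/s = s⁻¹ (activity is decays per second).
Combining: Bq·A·cd⁻¹ = s⁻¹ · A · cd⁻¹ = s⁻¹·A·cd⁻¹.

s⁻¹·A·cd⁻¹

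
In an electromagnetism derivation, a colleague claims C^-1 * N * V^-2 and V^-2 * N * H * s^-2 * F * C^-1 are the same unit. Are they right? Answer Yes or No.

Left side:
  C = A·s = s·A (charge = current × time).
  So C⁻¹ = s⁻¹·A⁻¹.
  N = kg·m/s² = kg·m·s⁻² (force = mass × acceleration).
  V = W/A (potential = power per current),
      = kg·m²·s⁻³·A⁻¹.
  So V⁻² = kg⁻²·m⁻⁴·s⁶·A².
  Combining: C⁻¹·N·V⁻² = (s⁻¹·A⁻¹) · (kg·m·s⁻²) · (kg⁻²·m⁻⁴·s⁶·A²) = kg⁻¹·m⁻³·s³·A.
Right side:
  V = W/A (potential = power per current),
      = kg·m²·s⁻³·A⁻¹.
  So V⁻² = kg⁻²·m⁻⁴·s⁶·A².
  N = kg·m/s² = kg·m·s⁻² (force = mass × acceleration).
  H = Wb/A (inductance = flux per current),
      = kg·m²·s⁻²·A⁻².
  F = C/V (capacitance = charge per voltage),
      = A·s/(kg·m²·s⁻³·A⁻¹) (substituting C and V),
      = kg⁻¹·m⁻²·s⁴·A².
  C = A·s = s·A (charge = current × time).
  So C⁻¹ = s⁻¹·A⁻¹.
  Combining: V⁻²·N·H·s⁻²·F·C⁻¹ = (kg⁻²·m⁻⁴·s⁶·A²) · (kg·m·s⁻²) · (kg·m²·s⁻²·A⁻²) · s⁻² · (kg⁻¹·m⁻²·s⁴·A²) · (s⁻¹·A⁻¹) = kg⁻¹·m⁻³·s³·A.
Both reduce to kg⁻¹·m⁻³·s³·A.

Yes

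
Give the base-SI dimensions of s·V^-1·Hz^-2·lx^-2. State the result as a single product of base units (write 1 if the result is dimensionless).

kg⁻¹·m²·s⁶·A·cd⁻²

V = W/A (potential = power per current),
    = kg·m²·s⁻³·A⁻¹.
So V⁻¹ = kg⁻¹·m⁻²·s³·A.
Hz = 1/s = s⁻¹ (frequency is cycles per second).
So Hz⁻² = s².
lx = lm/m² (illuminance = luminous flux per area),
    = m⁻²·cd.
So lx⁻² = m⁴·cd⁻².
Combining: s·V⁻¹·Hz⁻²·lx⁻² = s · (kg⁻¹·m⁻²·s³·A) · s² · (m⁴·cd⁻²) = kg⁻¹·m²·s⁶·A·cd⁻².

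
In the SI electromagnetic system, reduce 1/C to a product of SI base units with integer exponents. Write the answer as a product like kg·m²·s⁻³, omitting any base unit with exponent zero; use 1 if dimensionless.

C = s·A.
So C⁻¹ = s⁻¹·A⁻¹.

s⁻¹·A⁻¹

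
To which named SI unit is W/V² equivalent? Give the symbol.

S

W = kg·m²·s⁻³.
V = kg·m²·s⁻³·A⁻¹.
So V⁻² = kg⁻²·m⁻⁴·s⁶·A².
Combining: W·V⁻² = (kg·m²·s⁻³) · (kg⁻²·m⁻⁴·s⁶·A²) = kg⁻¹·m⁻²·s³·A².
kg⁻¹·m⁻²·s³·A² is the base-SI form of the siemens.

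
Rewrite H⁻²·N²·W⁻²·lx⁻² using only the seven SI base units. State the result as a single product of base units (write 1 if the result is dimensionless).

kg⁻²·m⁻²·s⁶·A⁴·cd⁻²

H = Wb/A (inductance = flux per current),
    = kg·m²·s⁻²·A⁻².
So H⁻² = kg⁻²·m⁻⁴·s⁴·A⁴.
N = kg·m/s² = kg·m·s⁻² (force = mass × acceleration).
So N² = kg²·m²·s⁻⁴.
W = J/s (power = energy per time),
    = kg·m²·s⁻³.
So W⁻² = kg⁻²·m⁻⁴·s⁶.
lx = lm/m² (illuminance = luminous flux per area),
    = m⁻²·cd.
So lx⁻² = m⁴·cd⁻².
Combining: H⁻²·N²·W⁻²·lx⁻² = (kg⁻²·m⁻⁴·s⁴·A⁴) · (kg²·m²·s⁻⁴) · (kg⁻²·m⁻⁴·s⁶) · (m⁴·cd⁻²) = kg⁻²·m⁻²·s⁶·A⁴·cd⁻².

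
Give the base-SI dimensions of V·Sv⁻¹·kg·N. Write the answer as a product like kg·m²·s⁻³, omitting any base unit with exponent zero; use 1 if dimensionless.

kg³·m·s⁻³·A⁻¹

V = W/A (potential = power per current),
    = kg·m²·s⁻³·A⁻¹.
Sv = J/kg (equivalent dose = energy per mass),
    = m²·s⁻².
So Sv⁻¹ = m⁻²·s².
N = kg·m/s² = kg·m·s⁻² (force = mass × acceleration).
Combining: V·Sv⁻¹·kg·N = (kg·m²·s⁻³·A⁻¹) · (m⁻²·s²) · kg · (kg·m·s⁻²) = kg³·m·s⁻³·A⁻¹.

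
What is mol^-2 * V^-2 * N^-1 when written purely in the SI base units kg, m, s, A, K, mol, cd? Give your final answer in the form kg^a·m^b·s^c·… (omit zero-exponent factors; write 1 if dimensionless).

kg⁻³·m⁻⁵·s⁸·A²·mol⁻²

V = W/A (potential = power per current),
    = kg·m²·s⁻³·A⁻¹.
So V⁻² = kg⁻²·m⁻⁴·s⁶·A².
N = kg·m/s² = kg·m·s⁻² (force = mass × acceleration).
So N⁻¹ = kg⁻¹·m⁻¹·s².
Combining: mol⁻²·V⁻²·N⁻¹ = mol⁻² · (kg⁻²·m⁻⁴·s⁶·A²) · (kg⁻¹·m⁻¹·s²) = kg⁻³·m⁻⁵·s⁸·A²·mol⁻².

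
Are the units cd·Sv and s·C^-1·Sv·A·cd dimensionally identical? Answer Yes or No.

Yes

Left side:
  Sv = J/kg (equivalent dose = energy per mass),
      = m²·s⁻².
  Combining: cd·Sv = cd · (m²·s⁻²) = m²·s⁻²·cd.
Right side:
  C = A·s = s·A (charge = current × time).
  So C⁻¹ = s⁻¹·A⁻¹.
  Sv = J/kg (equivalent dose = energy per mass),
      = m²·s⁻².
  Combining: s·C⁻¹·Sv·A·cd = s · (s⁻¹·A⁻¹) · (m²·s⁻²) · A · cd = m²·s⁻²·cd.
Both reduce to m²·s⁻²·cd.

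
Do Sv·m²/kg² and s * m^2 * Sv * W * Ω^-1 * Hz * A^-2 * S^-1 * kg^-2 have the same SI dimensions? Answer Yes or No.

No

Left side:
  Sv = J/kg (equivalent dose = energy per mass),
      = m²·s⁻².
  Combining: Sv·m²·kg⁻² = (m²·s⁻²) · m² · kg⁻² = kg⁻²·m⁴·s⁻².
Right side:
  Sv = m²·s⁻².
  W = kg·m²·s⁻³.
  Ω = kg·m²·s⁻³·A⁻².
  So Ω⁻¹ = kg⁻¹·m⁻²·s³·A².
  Hz = s⁻¹.
  S = kg⁻¹·m⁻²·s³·A².
  So S⁻¹ = kg·m²·s⁻³·A⁻².
  Combining: s·m²·Sv·W·Ω⁻¹·Hz·A⁻²·S⁻¹·kg⁻² = s · m² · (m²·s⁻²) · (kg·m²·s⁻³) · (kg⁻¹·m⁻²·s³·A²) · s⁻¹ · A⁻² · (kg·m²·s⁻³·A⁻²) · kg⁻² = kg⁻¹·m⁶·s⁻⁵·A⁻².
Left is kg⁻²·m⁴·s⁻²; right is kg⁻¹·m⁶·s⁻⁵·A⁻² — different.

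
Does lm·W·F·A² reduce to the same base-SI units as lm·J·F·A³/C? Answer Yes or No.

Yes

Left side:
  lm = cd·sr = cd (luminous flux; sr is dimensionless).
  W = J/s (power = energy per time),
      = kg·m²·s⁻³.
  F = C/V (capacitance = charge per voltage),
      = A·s/(kg·m²·s⁻³·A⁻¹) (substituting C and V),
      = kg⁻¹·m⁻²·s⁴·A².
  Combining: lm·W·F·A² = cd · (kg·m²·s⁻³) · (kg⁻¹·m⁻²·s⁴·A²) · A² = s·A⁴·cd.
Right side:
  lm = cd·sr = cd (luminous flux; sr is dimensionless).
  J = N·m (work = force × distance),
      = kg·m²·s⁻².
  C = A·s = s·A (charge = current × time).
  So C⁻¹ = s⁻¹·A⁻¹.
  F = C/V (capacitance = charge per voltage),
      = A·s/(kg·m²·s⁻³·A⁻¹) (substituting C and V),
      = kg⁻¹·m⁻²·s⁴·A².
  Combining: lm·J·C⁻¹·F·A³ = cd · (kg·m²·s⁻²) · (s⁻¹·A⁻¹) · (kg⁻¹·m⁻²·s⁴·A²) · A³ = s·A⁴·cd.
Both reduce to s·A⁴·cd.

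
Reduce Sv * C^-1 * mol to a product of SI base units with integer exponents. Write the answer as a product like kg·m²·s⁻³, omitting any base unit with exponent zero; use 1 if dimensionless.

m²·s⁻³·A⁻¹·mol

Sv = m²·s⁻².
C = s·A.
So C⁻¹ = s⁻¹·A⁻¹.
Combining: Sv·C⁻¹·mol = (m²·s⁻²) · (s⁻¹·A⁻¹) · mol = m²·s⁻³·A⁻¹·mol.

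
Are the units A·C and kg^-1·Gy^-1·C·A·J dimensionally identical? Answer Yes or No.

Yes

Left side:
  C = A·s = s·A (charge = current × time).
  Combining: A·C = A · (s·A) = s·A².
Right side:
  Gy = J/kg (absorbed dose = energy per mass),
      = m²·s⁻².
  So Gy⁻¹ = m⁻²·s².
  C = A·s = s·A (charge = current × time).
  J = N·m (work = force × distance),
      = kg·m²·s⁻².
  Combining: kg⁻¹·Gy⁻¹·C·A·J = kg⁻¹ · (m⁻²·s²) · (s·A) · A · (kg·m²·s⁻²) = s·A².
Both reduce to s·A².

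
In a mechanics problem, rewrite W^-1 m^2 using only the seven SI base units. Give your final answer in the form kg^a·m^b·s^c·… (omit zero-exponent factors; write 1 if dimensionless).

kg⁻¹·s³

W = J/s (power = energy per time),
    = kg·m²·s⁻³.
So W⁻¹ = kg⁻¹·m⁻²·s³.
Combining: W⁻¹·m² = (kg⁻¹·m⁻²·s³) · m² = kg⁻¹·s³.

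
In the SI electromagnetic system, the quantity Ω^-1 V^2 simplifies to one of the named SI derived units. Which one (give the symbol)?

W

Ω = kg·m²·s⁻³·A⁻².
So Ω⁻¹ = kg⁻¹·m⁻²·s³·A².
V = kg·m²·s⁻³·A⁻¹.
So V² = kg²·m⁴·s⁻⁶·A⁻².
Combining: Ω⁻¹·V² = (kg⁻¹·m⁻²·s³·A²) · (kg²·m⁴·s⁻⁶·A⁻²) = kg·m²·s⁻³.
kg·m²·s⁻³ is the base-SI form of the watt.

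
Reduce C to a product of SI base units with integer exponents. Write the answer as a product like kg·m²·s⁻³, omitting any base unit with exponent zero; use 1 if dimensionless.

s·A

C = A·s = s·A (charge = current × time).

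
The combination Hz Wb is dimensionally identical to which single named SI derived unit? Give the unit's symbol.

V

Hz = 1/s = s⁻¹ (frequency is cycles per second).
Wb = V·s (flux: a volt is a weber per second),
    = kg·m²·s⁻²·A⁻¹.
Combining: Hz·Wb = s⁻¹ · (kg·m²·s⁻²·A⁻¹) = kg·m²·s⁻³·A⁻¹.
kg·m²·s⁻³·A⁻¹ is the base-SI form of the volt.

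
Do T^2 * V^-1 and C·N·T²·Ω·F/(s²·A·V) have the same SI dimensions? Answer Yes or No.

Left side:
  T = Wb/m² (flux density = flux per area),
      = kg·s⁻²·A⁻¹.
  So T² = kg²·s⁻⁴·A⁻².
  V = W/A (potential = power per current),
      = kg·m²·s⁻³·A⁻¹.
  So V⁻¹ = kg⁻¹·m⁻²·s³·A.
  Combining: T²·V⁻¹ = (kg²·s⁻⁴·A⁻²) · (kg⁻¹·m⁻²·s³·A) = kg·m⁻²·s⁻¹·A⁻¹.
Right side:
  C = A·s = s·A (charge = current × time).
  N = kg·m/s² = kg·m·s⁻² (force = mass × acceleration).
  T = Wb/m² (flux density = flux per area),
      = kg·s⁻²·A⁻¹.
  So T² = kg²·s⁻⁴·A⁻².
  Ω = V/A (resistance = voltage per current),
      = kg·m²·s⁻³·A⁻².
  F = C/V (capacitance = charge per voltage),
      = A·s/(kg·m²·s⁻³·A⁻¹) (substituting C and V),
      = kg⁻¹·m⁻²·s⁴·A².
  V = W/A (potential = power per current),
      = kg·m²·s⁻³·A⁻¹.
  So V⁻¹ = kg⁻¹·m⁻²·s³·A.
  Combining: s⁻²·A⁻¹·C·N·T²·Ω·F·V⁻¹ = s⁻² · A⁻¹ · (s·A) · (kg·m·s⁻²) · (kg²·s⁻⁴·A⁻²) · (kg·m²·s⁻³·A⁻²) · (kg⁻¹·m⁻²·s⁴·A²) · (kg⁻¹·m⁻²·s³·A) = kg²·m⁻¹·s⁻³·A⁻¹.
Left is kg·m⁻²·s⁻¹·A⁻¹; right is kg²·m⁻¹·s⁻³·A⁻¹ — different.

No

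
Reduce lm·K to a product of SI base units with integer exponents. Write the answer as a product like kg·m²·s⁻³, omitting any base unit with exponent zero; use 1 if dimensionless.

K·cd

lm = cd·sr = cd (luminous flux; sr is dimensionless).
Combining: lm·K = cd · K = K·cd.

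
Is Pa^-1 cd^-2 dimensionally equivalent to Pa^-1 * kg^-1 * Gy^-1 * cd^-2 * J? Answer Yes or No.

Yes

Left side:
  Pa = N/m² (pressure = force per area),
      = kg·m⁻¹·s⁻².
  So Pa⁻¹ = kg⁻¹·m·s².
  Combining: Pa⁻¹·cd⁻² = (kg⁻¹·m·s²) · cd⁻² = kg⁻¹·m·s²·cd⁻².
Right side:
  Pa = N/m² (pressure = force per area),
      = kg·m⁻¹·s⁻².
  So Pa⁻¹ = kg⁻¹·m·s².
  Gy = J/kg (absorbed dose = energy per mass),
      = m²·s⁻².
  So Gy⁻¹ = m⁻²·s².
  J = N·m (work = force × distance),
      = kg·m²·s⁻².
  Combining: Pa⁻¹·kg⁻¹·Gy⁻¹·cd⁻²·J = (kg⁻¹·m·s²) · kg⁻¹ · (m⁻²·s²) · cd⁻² · (kg·m²·s⁻²) = kg⁻¹·m·s²·cd⁻².
Both reduce to kg⁻¹·m·s²·cd⁻².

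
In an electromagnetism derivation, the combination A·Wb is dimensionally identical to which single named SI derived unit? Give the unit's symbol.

Wb = V·s (flux: a volt is a weber per second),
    = kg·m²·s⁻²·A⁻¹.
Combining: A·Wb = A · (kg·m²·s⁻²·A⁻¹) = kg·m²·s⁻².
kg·m²·s⁻² is the base-SI form of the joule.

J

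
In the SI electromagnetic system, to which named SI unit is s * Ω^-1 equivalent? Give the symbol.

F

Ω = kg·m²·s⁻³·A⁻².
So Ω⁻¹ = kg⁻¹·m⁻²·s³·A².
Combining: s·Ω⁻¹ = s · (kg⁻¹·m⁻²·s³·A²) = kg⁻¹·m⁻²·s⁴·A².
kg⁻¹·m⁻²·s⁴·A² is the base-SI form of the farad.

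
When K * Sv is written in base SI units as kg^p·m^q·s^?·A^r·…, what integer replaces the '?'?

Sv = J/kg (equivalent dose = energy per mass),
    = m²·s⁻².
Combining: K·Sv = K · (m²·s⁻²) = m²·s⁻²·K.
The exponent of s is -2.

-2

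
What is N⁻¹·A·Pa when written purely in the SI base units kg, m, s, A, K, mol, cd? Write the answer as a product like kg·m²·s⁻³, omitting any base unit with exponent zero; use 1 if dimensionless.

m⁻²·A

N = kg·m/s² = kg·m·s⁻² (force = mass × acceleration).
So N⁻¹ = kg⁻¹·m⁻¹·s².
Pa = N/m² (pressure = force per area),
    = kg·m⁻¹·s⁻².
Combining: N⁻¹·A·Pa = (kg⁻¹·m⁻¹·s²) · A · (kg·m⁻¹·s⁻²) = m⁻²·A.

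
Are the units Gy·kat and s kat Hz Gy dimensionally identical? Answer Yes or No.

Left side:
  Gy = J/kg (absorbed dose = energy per mass),
      = m²·s⁻².
  kat = mol/s = s⁻¹·mol (catalytic activity).
  Combining: Gy·kat = (m²·s⁻²) · (s⁻¹·mol) = m²·s⁻³·mol.
Right side:
  kat = s⁻¹·mol.
  Hz = s⁻¹.
  Gy = m²·s⁻².
  Combining: s·kat·Hz·Gy = s · (s⁻¹·mol) · s⁻¹ · (m²·s⁻²) = m²·s⁻³·mol.
Both reduce to m²·s⁻³·mol.

Yes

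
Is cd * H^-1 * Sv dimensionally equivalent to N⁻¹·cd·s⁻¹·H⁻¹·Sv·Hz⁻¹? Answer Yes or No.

No

Left side:
  H = kg·m²·s⁻²·A⁻².
  So H⁻¹ = kg⁻¹·m⁻²·s²·A².
  Sv = m²·s⁻².
  Combining: cd·H⁻¹·Sv = cd · (kg⁻¹·m⁻²·s²·A²) · (m²·s⁻²) = kg⁻¹·A²·cd.
Right side:
  N = kg·m/s² = kg·m·s⁻² (force = mass × acceleration).
  So N⁻¹ = kg⁻¹·m⁻¹·s².
  H = Wb/A (inductance = flux per current),
      = kg·m²·s⁻²·A⁻².
  So H⁻¹ = kg⁻¹·m⁻²·s²·A².
  Sv = J/kg (equivalent dose = energy per mass),
      = m²·s⁻².
  Hz = 1/s = s⁻¹ (frequency is cycles per second).
  So Hz⁻¹ = s.
  Combining: N⁻¹·cd·s⁻¹·H⁻¹·Sv·Hz⁻¹ = (kg⁻¹·m⁻¹·s²) · cd · s⁻¹ · (kg⁻¹·m⁻²·s²·A²) · (m²·s⁻²) · s = kg⁻²·m⁻¹·s²·A²·cd.
Left is kg⁻¹·A²·cd; right is kg⁻²·m⁻¹·s²·A²·cd — different.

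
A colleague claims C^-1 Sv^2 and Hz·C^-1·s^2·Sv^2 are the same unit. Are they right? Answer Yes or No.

No

Left side:
  C = s·A.
  So C⁻¹ = s⁻¹·A⁻¹.
  Sv = m²·s⁻².
  So Sv² = m⁴·s⁻⁴.
  Combining: C⁻¹·Sv² = (s⁻¹·A⁻¹) · (m⁴·s⁻⁴) = m⁴·s⁻⁵·A⁻¹.
Right side:
  Hz = 1/s = s⁻¹ (frequency is cycles per second).
  C = A·s = s·A (charge = current × time).
  So C⁻¹ = s⁻¹·A⁻¹.
  Sv = J/kg (equivalent dose = energy per mass),
      = m²·s⁻².
  So Sv² = m⁴·s⁻⁴.
  Combining: Hz·C⁻¹·s²·Sv² = s⁻¹ · (s⁻¹·A⁻¹) · s² · (m⁴·s⁻⁴) = m⁴·s⁻⁴·A⁻¹.
Left is m⁴·s⁻⁵·A⁻¹; right is m⁴·s⁻⁴·A⁻¹ — different.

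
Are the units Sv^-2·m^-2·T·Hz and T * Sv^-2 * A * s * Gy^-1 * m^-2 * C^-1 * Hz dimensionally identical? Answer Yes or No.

Left side:
  Sv = J/kg (equivalent dose = energy per mass),
      = m²·s⁻².
  So Sv⁻² = m⁻⁴·s⁴.
  T = Wb/m² (flux density = flux per area),
      = kg·s⁻²·A⁻¹.
  Hz = 1/s = s⁻¹ (frequency is cycles per second).
  Combining: Sv⁻²·m⁻²·T·Hz = (m⁻⁴·s⁴) · m⁻² · (kg·s⁻²·A⁻¹) · s⁻¹ = kg·m⁻⁶·s·A⁻¹.
Right side:
  T = Wb/m² (flux density = flux per area),
      = kg·s⁻²·A⁻¹.
  Sv = J/kg (equivalent dose = energy per mass),
      = m²·s⁻².
  So Sv⁻² = m⁻⁴·s⁴.
  Gy = J/kg (absorbed dose = energy per mass),
      = m²·s⁻².
  So Gy⁻¹ = m⁻²·s².
  C = A·s = s·A (charge = current × time).
  So C⁻¹ = s⁻¹·A⁻¹.
  Hz = 1/s = s⁻¹ (frequency is cycles per second).
  Combining: T·Sv⁻²·A·s·Gy⁻¹·m⁻²·C⁻¹·Hz = (kg·s⁻²·A⁻¹) · (m⁻⁴·s⁴) · A · s · (m⁻²·s²) · m⁻² · (s⁻¹·A⁻¹) · s⁻¹ = kg·m⁻⁸·s³·A⁻¹.
Left is kg·m⁻⁶·s·A⁻¹; right is kg·m⁻⁸·s³·A⁻¹ — different.

No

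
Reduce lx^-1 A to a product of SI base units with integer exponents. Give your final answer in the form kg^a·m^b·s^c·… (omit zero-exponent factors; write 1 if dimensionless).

lx = m⁻²·cd.
So lx⁻¹ = m²·cd⁻¹.
Combining: lx⁻¹·A = (m²·cd⁻¹) · A = m²·A·cd⁻¹.

m²·A·cd⁻¹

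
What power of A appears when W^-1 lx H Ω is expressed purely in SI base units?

-4

W = kg·m²·s⁻³.
So W⁻¹ = kg⁻¹·m⁻²·s³.
lx = m⁻²·cd.
H = kg·m²·s⁻²·A⁻².
Ω = kg·m²·s⁻³·A⁻².
Combining: W⁻¹·lx·H·Ω = (kg⁻¹·m⁻²·s³) · (m⁻²·cd) · (kg·m²·s⁻²·A⁻²) · (kg·m²·s⁻³·A⁻²) = kg·s⁻²·A⁻⁴·cd.
The exponent of A is -4.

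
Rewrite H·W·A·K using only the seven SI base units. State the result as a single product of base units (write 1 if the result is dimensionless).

kg²·m⁴·s⁻⁵·A⁻¹·K

H = Wb/A (inductance = flux per current),
    = kg·m²·s⁻²·A⁻².
W = J/s (power = energy per time),
    = kg·m²·s⁻³.
Combining: H·W·A·K = (kg·m²·s⁻²·A⁻²) · (kg·m²·s⁻³) · A · K = kg²·m⁴·s⁻⁵·A⁻¹·K.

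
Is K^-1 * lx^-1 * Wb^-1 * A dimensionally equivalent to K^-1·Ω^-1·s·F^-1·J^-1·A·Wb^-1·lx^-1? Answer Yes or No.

No

Left side:
  lx = lm/m² (illuminance = luminous flux per area),
      = m⁻²·cd.
  So lx⁻¹ = m²·cd⁻¹.
  Wb = V·s (flux: a volt is a weber per second),
      = kg·m²·s⁻²·A⁻¹.
  So Wb⁻¹ = kg⁻¹·m⁻²·s²·A.
  Combining: K⁻¹·lx⁻¹·Wb⁻¹·A = K⁻¹ · (m²·cd⁻¹) · (kg⁻¹·m⁻²·s²·A) · A = kg⁻¹·s²·A²·K⁻¹·cd⁻¹.
Right side:
  Ω = V/A (resistance = voltage per current),
      = kg·m²·s⁻³·A⁻².
  So Ω⁻¹ = kg⁻¹·m⁻²·s³·A².
  F = C/V (capacitance = charge per voltage),
      = A·s/(kg·m²·s⁻³·A⁻¹) (substituting C and V),
      = kg⁻¹·m⁻²·s⁴·A².
  So F⁻¹ = kg·m²·s⁻⁴·A⁻².
  J = N·m (work = force × distance),
      = kg·m²·s⁻².
  So J⁻¹ = kg⁻¹·m⁻²·s².
  Wb = V·s (flux: a volt is a weber per second),
      = kg·m²·s⁻²·A⁻¹.
  So Wb⁻¹ = kg⁻¹·m⁻²·s²·A.
  lx = lm/m² (illuminance = luminous flux per area),
      = m⁻²·cd.
  So lx⁻¹ = m²·cd⁻¹.
  Combining: K⁻¹·Ω⁻¹·s·F⁻¹·J⁻¹·A·Wb⁻¹·lx⁻¹ = K⁻¹ · (kg⁻¹·m⁻²·s³·A²) · s · (kg·m²·s⁻⁴·A⁻²) · (kg⁻¹·m⁻²·s²) · A · (kg⁻¹·m⁻²·s²·A) · (m²·cd⁻¹) = kg⁻²·m⁻²·s⁴·A²·K⁻¹·cd⁻¹.
Left is kg⁻¹·s²·A²·K⁻¹·cd⁻¹; right is kg⁻²·m⁻²·s⁴·A²·K⁻¹·cd⁻¹ — different.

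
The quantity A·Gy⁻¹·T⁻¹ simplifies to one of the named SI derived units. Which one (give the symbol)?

F

Gy = m²·s⁻².
So Gy⁻¹ = m⁻²·s².
T = kg·s⁻²·A⁻¹.
So T⁻¹ = kg⁻¹·s²·A.
Combining: A·Gy⁻¹·T⁻¹ = A · (m⁻²·s²) · (kg⁻¹·s²·A) = kg⁻¹·m⁻²·s⁴·A².
kg⁻¹·m⁻²·s⁴·A² is the base-SI form of the farad.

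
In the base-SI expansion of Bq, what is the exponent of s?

Bq = s⁻¹.
The exponent of s is -1.

-1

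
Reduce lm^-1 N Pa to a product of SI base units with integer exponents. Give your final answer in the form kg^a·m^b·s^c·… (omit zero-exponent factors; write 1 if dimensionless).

kg²·s⁻⁴·cd⁻¹

lm = cd.
So lm⁻¹ = cd⁻¹.
N = kg·m·s⁻².
Pa = kg·m⁻¹·s⁻².
Combining: lm⁻¹·N·Pa = cd⁻¹ · (kg·m·s⁻²) · (kg·m⁻¹·s⁻²) = kg²·s⁻⁴·cd⁻¹.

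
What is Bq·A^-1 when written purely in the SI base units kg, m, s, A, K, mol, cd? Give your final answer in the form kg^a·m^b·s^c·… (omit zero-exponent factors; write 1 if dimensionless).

Bq = 1/s = s⁻¹ (activity is decays per second).
Combining: Bq·A⁻¹ = s⁻¹ · A⁻¹ = s⁻¹·A⁻¹.

s⁻¹·A⁻¹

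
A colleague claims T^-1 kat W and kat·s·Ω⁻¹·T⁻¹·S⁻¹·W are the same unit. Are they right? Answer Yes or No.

No

Left side:
  T = kg·s⁻²·A⁻¹.
  So T⁻¹ = kg⁻¹·s²·A.
  kat = s⁻¹·mol.
  W = kg·m²·s⁻³.
  Combining: T⁻¹·kat·W = (kg⁻¹·s²·A) · (s⁻¹·mol) · (kg·m²·s⁻³) = m²·s⁻²·A·mol.
Right side:
  kat = mol/s = s⁻¹·mol (catalytic activity).
  Ω = V/A (resistance = voltage per current),
      = kg·m²·s⁻³·A⁻².
  So Ω⁻¹ = kg⁻¹·m⁻²·s³·A².
  T = Wb/m² (flux density = flux per area),
      = kg·s⁻²·A⁻¹.
  So T⁻¹ = kg⁻¹·s²·A.
  S = 1/Ω (conductance is reciprocal resistance),
      = kg⁻¹·m⁻²·s³·A².
  So S⁻¹ = kg·m²·s⁻³·A⁻².
  W = J/s (power = energy per time),
      = kg·m²·s⁻³.
  Combining: kat·s·Ω⁻¹·T⁻¹·S⁻¹·W = (s⁻¹·mol) · s · (kg⁻¹·m⁻²·s³·A²) · (kg⁻¹·s²·A) · (kg·m²·s⁻³·A⁻²) · (kg·m²·s⁻³) = m²·s⁻¹·A·mol.
Left is m²·s⁻²·A·mol; right is m²·s⁻¹·A·mol — different.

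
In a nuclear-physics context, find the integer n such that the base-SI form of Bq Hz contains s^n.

Bq = 1/s = s⁻¹ (activity is decays per second).
Hz = 1/s = s⁻¹ (frequency is cycles per second).
Combining: Bq·Hz = s⁻¹ · s⁻¹ = s⁻².
The exponent of s is -2.

-2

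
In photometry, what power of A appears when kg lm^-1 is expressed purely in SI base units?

0

lm = cd·sr = cd (luminous flux; sr is dimensionless).
So lm⁻¹ = cd⁻¹.
Combining: kg·lm⁻¹ = kg · cd⁻¹ = kg·cd⁻¹.
The exponent of A is 0.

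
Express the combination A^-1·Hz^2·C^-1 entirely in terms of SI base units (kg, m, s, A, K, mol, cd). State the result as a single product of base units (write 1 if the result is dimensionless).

Hz = s⁻¹.
So Hz² = s⁻².
C = s·A.
So C⁻¹ = s⁻¹·A⁻¹.
Combining: A⁻¹·Hz²·C⁻¹ = A⁻¹ · s⁻² · (s⁻¹·A⁻¹) = s⁻³·A⁻².

s⁻³·A⁻²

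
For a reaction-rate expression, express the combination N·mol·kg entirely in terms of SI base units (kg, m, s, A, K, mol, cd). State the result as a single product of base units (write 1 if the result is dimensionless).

N = kg·m·s⁻².
Combining: N·mol·kg = (kg·m·s⁻²) · mol · kg = kg²·m·s⁻²·mol.

kg²·m·s⁻²·mol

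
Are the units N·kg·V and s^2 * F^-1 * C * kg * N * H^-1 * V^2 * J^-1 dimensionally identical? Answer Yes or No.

Yes

Left side:
  N = kg·m·s⁻².
  V = kg·m²·s⁻³·A⁻¹.
  Combining: N·kg·V = (kg·m·s⁻²) · kg · (kg·m²·s⁻³·A⁻¹) = kg³·m³·s⁻⁵·A⁻¹.
Right side:
  F = C/V (capacitance = charge per voltage),
      = A·s/(kg·m²·s⁻³·A⁻¹) (substituting C and V),
      = kg⁻¹·m⁻²·s⁴·A².
  So F⁻¹ = kg·m²·s⁻⁴·A⁻².
  C = A·s = s·A (charge = current × time).
  N = kg·m/s² = kg·m·s⁻² (force = mass × acceleration).
  H = Wb/A (inductance = flux per current),
      = kg·m²·s⁻²·A⁻².
  So H⁻¹ = kg⁻¹·m⁻²·s²·A².
  V = W/A (potential = power per current),
      = kg·m²·s⁻³·A⁻¹.
  So V² = kg²·m⁴·s⁻⁶·A⁻².
  J = N·m (work = force × distance),
      = kg·m²·s⁻².
  So J⁻¹ = kg⁻¹·m⁻²·s².
  Combining: s²·F⁻¹·C·kg·N·H⁻¹·V²·J⁻¹ = s² · (kg·m²·s⁻⁴·A⁻²) · (s·A) · kg · (kg·m·s⁻²) · (kg⁻¹·m⁻²·s²·A²) · (kg²·m⁴·s⁻⁶·A⁻²) · (kg⁻¹·m⁻²·s²) = kg³·m³·s⁻⁵·A⁻¹.
Both reduce to kg³·m³·s⁻⁵·A⁻¹.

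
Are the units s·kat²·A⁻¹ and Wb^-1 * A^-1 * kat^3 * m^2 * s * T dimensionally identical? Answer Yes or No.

Left side:
  kat = mol/s = s⁻¹·mol (catalytic activity).
  So kat² = s⁻²·mol².
  Combining: s·kat²·A⁻¹ = s · (s⁻²·mol²) · A⁻¹ = s⁻¹·A⁻¹·mol².
Right side:
  Wb = kg·m²·s⁻²·A⁻¹.
  So Wb⁻¹ = kg⁻¹·m⁻²·s²·A.
  kat = s⁻¹·mol.
  So kat³ = s⁻³·mol³.
  T = kg·s⁻²·A⁻¹.
  Combining: Wb⁻¹·A⁻¹·kat³·m²·s·T = (kg⁻¹·m⁻²·s²·A) · A⁻¹ · (s⁻³·mol³) · m² · s · (kg·s⁻²·A⁻¹) = s⁻²·A⁻¹·mol³.
Left is s⁻¹·A⁻¹·mol²; right is s⁻²·A⁻¹·mol³ — different.

No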